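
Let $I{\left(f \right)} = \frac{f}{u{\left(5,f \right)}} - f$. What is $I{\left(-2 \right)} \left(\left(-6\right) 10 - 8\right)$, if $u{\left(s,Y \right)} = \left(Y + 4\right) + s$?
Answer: $- \frac{816}{7} \approx -116.57$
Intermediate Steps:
$u{\left(s,Y \right)} = 4 + Y + s$ ($u{\left(s,Y \right)} = \left(4 + Y\right) + s = 4 + Y + s$)
$I{\left(f \right)} = - f + \frac{f}{9 + f}$ ($I{\left(f \right)} = \frac{f}{4 + f + 5} - f = \frac{f}{9 + f} - f = - f + \frac{f}{9 + f}$)
$I{\left(-2 \right)} \left(\left(-6\right) 10 - 8\right) = - \frac{2 \left(-8 - -2\right)}{9 - 2} \left(\left(-6\right) 10 - 8\right) = - \frac{2 \left(-8 + 2\right)}{7} \left(-60 - 8\right) = \left(-2\right) \frac{1}{7} \left(-6\right) \left(-68\right) = \frac{12}{7} \left(-68\right) = - \frac{816}{7}$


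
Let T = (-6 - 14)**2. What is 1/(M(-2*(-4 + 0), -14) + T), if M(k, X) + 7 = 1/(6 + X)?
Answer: 8/3143 ≈ 0.0025453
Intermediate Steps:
M(k, X) = -7 + 1/(6 + X)
T = 400 (T = (-20)**2 = 400)
1/(M(-2*(-4 + 0), -14) + T) = 1/((-41 - 7*(-14))/(6 - 14) + 400) = 1/((-41 + 98)/(-8) + 400) = 1/(-1/8*57 + 400) = 1/(-57/8 + 400) = 1/(3143/8) = 8/3143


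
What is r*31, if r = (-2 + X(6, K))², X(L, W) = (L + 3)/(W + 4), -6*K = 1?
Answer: 1984/529 ≈ 3.7505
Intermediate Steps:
K = -⅙ (K = -⅙*1 = -⅙ ≈ -0.16667)
X(L, W) = (3 + L)/(4 + W)
r = 64/529 (r = (-2 + (3 + 6)/(4 - ⅙))² = (-2 + 9/(23/6))² = (-2 + (6/23)*9)² = (-2 + 54/23)² = (8/23)² = 64/529 ≈ 0.12098)
r*31 = (64/529)*31 = 1984/529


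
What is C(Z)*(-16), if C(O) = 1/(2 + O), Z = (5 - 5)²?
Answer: -8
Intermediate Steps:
Z = 0 (Z = 0² = 0)
C(Z)*(-16) = -16/(2 + 0) = -16/2 = (½)*(-16) = -8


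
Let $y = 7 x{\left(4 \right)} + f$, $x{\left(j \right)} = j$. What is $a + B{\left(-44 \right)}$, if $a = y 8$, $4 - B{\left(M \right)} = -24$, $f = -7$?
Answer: $196$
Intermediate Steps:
$B{\left(M \right)} = 28$ ($B{\left(M \right)} = 4 - -24 = 4 + 24 = 28$)
$y = 21$ ($y = 7 \cdot 4 - 7 = 28 - 7 = 21$)
$a = 168$ ($a = 21 \cdot 8 = 168$)
$a + B{\left(-44 \right)} = 168 + 28 = 196$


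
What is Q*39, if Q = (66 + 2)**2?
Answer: 180336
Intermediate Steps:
Q = 4624 (Q = 68**2 = 4624)
Q*39 = 4624*39 = 180336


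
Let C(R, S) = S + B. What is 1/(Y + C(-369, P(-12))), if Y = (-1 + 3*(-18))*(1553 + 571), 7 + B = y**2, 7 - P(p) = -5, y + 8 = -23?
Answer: -1/115854 ≈ -8.6316e-6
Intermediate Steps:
y = -31 (y = -8 - 23 = -31)
P(p) = 12 (P(p) = 7 - 1*(-5) = 7 + 5 = 12)
B = 954 (B = -7 + (-31)**2 = -7 + 961 = 954)
Y = -116820 (Y = (-1 - 54)*2124 = -55*2124 = -116820)
C(R, S) = 954 + S (C(R, S) = S + 954 = 954 + S)
1/(Y + C(-369, P(-12))) = 1/(-116820 + (954 + 12)) = 1/(-116820 + 966) = 1/(-115854) = -1/115854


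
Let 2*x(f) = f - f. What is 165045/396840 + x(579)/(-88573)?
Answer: 11003/26456 ≈ 0.41590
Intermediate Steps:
x(f) = 0 (x(f) = (f - f)/2 = (½)*0 = 0)
165045/396840 + x(579)/(-88573) = 165045/396840 + 0/(-88573) = 165045*(1/396840) + 0*(-1/88573) = 11003/26456 + 0 = 11003/26456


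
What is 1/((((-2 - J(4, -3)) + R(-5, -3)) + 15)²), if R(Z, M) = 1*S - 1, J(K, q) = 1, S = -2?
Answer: 1/81 ≈ 0.012346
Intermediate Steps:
R(Z, M) = -3 (R(Z, M) = 1*(-2) - 1 = -2 - 1 = -3)
1/((((-2 - J(4, -3)) + R(-5, -3)) + 15)²) = 1/((((-2 - 1*1) - 3) + 15)²) = 1/((((-2 - 1) - 3) + 15)²) = 1/(((-3 - 3) + 15)²) = 1/((-6 + 15)²) = 1/(9²) = 1/81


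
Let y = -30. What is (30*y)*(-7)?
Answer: 6300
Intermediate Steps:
(30*y)*(-7) = (30*(-30))*(-7) = -900*(-7) = 6300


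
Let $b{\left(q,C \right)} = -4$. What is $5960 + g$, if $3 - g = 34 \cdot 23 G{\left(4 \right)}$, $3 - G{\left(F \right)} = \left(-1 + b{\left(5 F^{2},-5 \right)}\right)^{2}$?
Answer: $23167$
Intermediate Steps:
$G{\left(F \right)} = -22$ ($G{\left(F \right)} = 3 - \left(-1 - 4\right)^{2} = 3 - \left(-5\right)^{2} = 3 - 25 = -22$)
$g = 17207$ ($g = 3 - 34 \cdot 23 \left(-22\right) = 3 - 782 \left(-22\right) = 3 - -17204 = 3 + 17204 = 17207$)
$5960 + g = 5960 + 17207 = 23167$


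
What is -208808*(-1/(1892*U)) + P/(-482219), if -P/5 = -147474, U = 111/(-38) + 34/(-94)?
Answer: -1093104368086/31099749967 ≈ -35.148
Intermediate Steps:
U = -5863/1786 (U = 111*(-1/38) + 34*(-1/94) = -111/38 - 17/47 = -5863/1786 ≈ -3.2828)
P = 737370 (P = -5*(-147474) = 737370)
-208808*(-1/(1892*U)) + P/(-482219) = -208808/((-1892*(-5863/1786))) + 737370/(-482219) = -208808/5546398/893 + 737370*(-1/482219) = -208808*893/5546398 - 737370/482219 = -2168204/64493 - 737370/482219 = -1093104368086/31099749967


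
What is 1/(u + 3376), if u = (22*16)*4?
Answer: 1/4784 ≈ 0.00020903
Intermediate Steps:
u = 1408 (u = 352*4 = 1408)
1/(u + 3376) = 1/(1408 + 3376) = 1/4784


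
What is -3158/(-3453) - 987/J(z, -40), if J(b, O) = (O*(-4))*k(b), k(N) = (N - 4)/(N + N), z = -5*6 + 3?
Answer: -84187157/8563440 ≈ -9.8310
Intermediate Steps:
z = -27 (z = -30 + 3 = -27)
k(N) = (-4 + N)/(2*N) (k(N) = (-4 + N)/((2*N)) = (-4 + N)*(1/(2*N)) = (-4 + N)/(2*N))
J(b, O) = -2*O*(-4 + b)/b (J(b, O) = (O*(-4))*((-4 + b)/(2*b)) = (-4*O)*((-4 + b)/(2*b)) = -2*O*(-4 + b)/b)
-3158/(-3453) - 987/J(z, -40) = -3158/(-3453) - 987*27/(80*(4 - 1*(-27))) = -3158*(-1/3453) - 987*27/(80*(4 + 27)) = 3158/3453 - 987/(2*(-40)*(-1/27)*31) = 3158/3453 - 987/2480/27 = 3158/3453 - 987*27/2480 = 3158/3453 - 26649/2480 = -84187157/8563440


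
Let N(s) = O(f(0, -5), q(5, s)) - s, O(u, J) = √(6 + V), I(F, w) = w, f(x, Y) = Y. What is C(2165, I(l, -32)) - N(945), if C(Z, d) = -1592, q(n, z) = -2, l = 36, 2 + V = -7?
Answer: -647 - I*√3 ≈ -647.0 - 1.732*I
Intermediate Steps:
V = -9 (V = -2 - 7 = -9)
O(u, J) = I*√3 (O(u, J) = √(6 - 9) = √(-3) = I*√3)
N(s) = -s + I*√3 (N(s) = I*√3 - s = -s + I*√3)
C(2165, I(l, -32)) - N(945) = -1592 - (-1*945 + I*√3) = -1592 - (-945 + I*√3) = -1592 + (945 - I*√3) = -647 - I*√3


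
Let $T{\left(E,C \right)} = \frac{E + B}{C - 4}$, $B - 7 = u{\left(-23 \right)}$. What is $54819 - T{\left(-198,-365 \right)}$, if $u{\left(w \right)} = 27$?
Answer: $\frac{493367}{9} \approx 54819.0$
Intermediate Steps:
$B = 34$ ($B = 7 + 27 = 34$)
$T{\left(E,C \right)} = \frac{34 + E}{-4 + C}$ ($T{\left(E,C \right)} = \frac{E + 34}{C - 4} = \frac{34 + E}{-4 + C}$)
$54819 - T{\left(-198,-365 \right)} = 54819 - \frac{34 - 198}{-4 - 365} = 54819 - \frac{1}{-369} \left(-164\right) = 54819 - \left(- \frac{1}{369}\right) \left(-164\right) = 54819 - \frac{4}{9} = \frac{493367}{9}$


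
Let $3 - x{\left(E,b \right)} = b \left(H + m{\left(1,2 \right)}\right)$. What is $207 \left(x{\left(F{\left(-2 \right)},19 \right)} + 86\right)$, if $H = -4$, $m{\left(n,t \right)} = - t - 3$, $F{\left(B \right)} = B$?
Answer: $53820$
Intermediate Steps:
$m{\left(n,t \right)} = -3 - t$
$x{\left(E,b \right)} = 3 + 9 b$ ($x{\left(E,b \right)} = 3 - b \left(-4 - 5\right) = 3 - b \left(-9\right) = 3 - - 9 b = 3 + 9 b$)
$207 \left(x{\left(F{\left(-2 \right)},19 \right)} + 86\right) = 207 \left(\left(3 + 9 \cdot 19\right) + 86\right) = 207 \left(\left(3 + 171\right) + 86\right) = 207 \left(174 + 86\right) = 207 \cdot 260 = 53820$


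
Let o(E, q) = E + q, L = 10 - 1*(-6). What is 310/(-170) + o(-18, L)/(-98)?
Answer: -1502/833 ≈ -1.8031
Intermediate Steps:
L = 16 (L = 10 + 6 = 16)
310/(-170) + o(-18, L)/(-98) = 310/(-170) + (-18 + 16)/(-98) = 310*(-1/170) - 2*(-1/98) = -31/17 + 1/49 = -1502/833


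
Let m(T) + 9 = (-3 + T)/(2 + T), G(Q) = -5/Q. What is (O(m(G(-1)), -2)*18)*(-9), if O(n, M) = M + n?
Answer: 12150/7 ≈ 1735.7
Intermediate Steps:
m(T) = -9 + (-3 + T)/(2 + T)
(O(m(G(-1)), -2)*18)*(-9) = ((-2 + (-21 - (-40)/(-1))/(2 - 5/(-1)))*18)*(-9) = ((-2 + (-21 - (-40)*(-1))/(2 - 5*(-1)))*18)*(-9) = ((-2 + (-21 - 8*5)/(2 + 5))*18)*(-9) = ((-2 + (-21 - 40)/7)*18)*(-9) = ((-2 + (1/7)*(-61))*18)*(-9) = ((-2 - 61/7)*18)*(-9) = -75/7*18*(-9) = -1350/7*(-9) = 12150/7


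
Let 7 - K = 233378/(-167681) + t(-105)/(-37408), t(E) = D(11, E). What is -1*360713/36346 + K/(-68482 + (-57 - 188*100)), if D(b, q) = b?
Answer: -98808103454976105391/9955960995044146656 ≈ -9.9245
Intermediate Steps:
t(E) = 11
K = 52640324651/6272610848 (K = 7 - (233378/(-167681) + 11/(-37408)) = 7 - (233378*(-1/167681) + 11*(-1/37408)) = 7 - (-233378/167681 - 11/37408) = 7 - 1*(-8732048715/6272610848) = 7 + 8732048715/6272610848 = 52640324651/6272610848 ≈ 8.3921)
-1*360713/36346 + K/(-68482 + (-57 - 188*100)) = -1*360713/36346 + 52640324651/(6272610848*(-68482 + (-57 - 188*100))) = -360713*1/36346 + 52640324651/(6272610848*(-68482 + (-57 - 18800))) = -360713/36346 + 52640324651/(6272610848*(-68482 - 18857)) = -360713/36346 + (52640324651/6272610848)/(-87339) = -360713/36346 + (52640324651/6272610848)*(-1/87339) = -360713/36346 - 52640324651/547843558853472 = -98808103454976105391/9955960995044146656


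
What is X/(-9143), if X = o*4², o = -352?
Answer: 5632/9143 ≈ 0.61599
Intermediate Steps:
X = -5632 (X = -352*4² = -352*16 = -5632)
X/(-9143) = -5632/(-9143) = -5632*(-1/9143) = 5632/9143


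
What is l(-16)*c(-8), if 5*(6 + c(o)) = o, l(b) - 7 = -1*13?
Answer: 228/5 ≈ 45.600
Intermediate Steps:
l(b) = -6 (l(b) = 7 - 1*13 = 7 - 13 = -6)
c(o) = -6 + o/5
l(-16)*c(-8) = -6*(-6 + (⅕)*(-8)) = -6*(-6 - 8/5) = -6*(-38/5) = 228/5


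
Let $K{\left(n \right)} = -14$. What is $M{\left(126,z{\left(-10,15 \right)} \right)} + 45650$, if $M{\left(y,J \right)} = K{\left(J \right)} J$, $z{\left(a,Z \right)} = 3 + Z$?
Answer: $45398$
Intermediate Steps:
$M{\left(y,J \right)} = - 14 J$
$M{\left(126,z{\left(-10,15 \right)} \right)} + 45650 = - 14 \left(3 + 15\right) + 45650 = \left(-14\right) 18 + 45650 = -252 + 45650 = 45398$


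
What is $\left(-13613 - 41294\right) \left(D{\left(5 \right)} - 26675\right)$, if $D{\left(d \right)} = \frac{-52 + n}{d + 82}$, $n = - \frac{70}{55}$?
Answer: $\frac{1401696698827}{957} \approx 1.4647 \cdot 10^{9}$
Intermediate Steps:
$n = - \frac{14}{11}$ ($n = \left(-70\right) \frac{1}{55} = - \frac{14}{11} \approx -1.2727$)
$D{\left(d \right)} = - \frac{586}{11 \left(82 + d\right)}$ ($D{\left(d \right)} = \frac{-52 - \frac{14}{11}}{d + 82} = - \frac{586}{11 \left(82 + d\right)}$)
$\left(-13613 - 41294\right) \left(D{\left(5 \right)} - 26675\right) = \left(-13613 - 41294\right) \left(- \frac{586}{902 + 11 \cdot 5} - 26675\right) = - 54907 \left(- \frac{586}{902 + 55} - 26675\right) = - 54907 \left(- \frac{586}{957} - 26675\right) = \left(-54907\right) \left(- \frac{25528561}{957}\right) = \frac{1401696698827}{957}$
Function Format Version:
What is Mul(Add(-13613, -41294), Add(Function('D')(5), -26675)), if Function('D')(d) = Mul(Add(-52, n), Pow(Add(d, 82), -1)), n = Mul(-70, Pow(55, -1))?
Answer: Rational(1401696698827, 957) ≈ 1.4647e+9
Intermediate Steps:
n = Rational(-14, 11) (n = Mul(-70, Rational(1, 55)) = Rational(-14, 11) ≈ -1.2727)
Function('D')(d) = Mul(Rational(-586, 11), Pow(Add(82, d), -1)) (Function('D')(d) = Mul(Add(-52, Rational(-14, 11)), Pow(Add(d, 82), -1)) = Mul(Rational(-586, 11), Pow(Add(82, d), -1)))
Mul(Add(-13613, -41294), Add(Function('D')(5), -26675)) = Mul(Add(-13613, -41294), Add(Mul(-586, Pow(Add(902, Mul(11, 5)), -1)), -26675)) = Mul(-54907, Add(Mul(-586, Pow(Add(902, 55), -1)), -26675)) = Mul(-54907, Add(Mul(-586, Pow(957, -1)), -26675)) = Mul(-54907, Add(Mul(-586, Rational(1, 957)), -26675)) = Mul(-54907, Add(Rational(-586, 957), -26675)) = Mul(-54907, Rational(-25528561, 957)) = Rational(1401696698827, 957)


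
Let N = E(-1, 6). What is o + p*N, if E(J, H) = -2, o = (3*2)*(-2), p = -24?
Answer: 36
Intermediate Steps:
o = -12 (o = 6*(-2) = -12)
N = -2
o + p*N = -12 - 24*(-2) = -12 + 48 = 36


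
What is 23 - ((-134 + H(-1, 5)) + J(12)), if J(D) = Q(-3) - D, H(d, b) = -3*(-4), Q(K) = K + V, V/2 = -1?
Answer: 162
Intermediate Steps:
V = -2 (V = 2*(-1) = -2)
Q(K) = -2 + K (Q(K) = K - 2 = -2 + K)
H(d, b) = 12
J(D) = -5 - D (J(D) = (-2 - 3) - D = -5 - D)
23 - ((-134 + H(-1, 5)) + J(12)) = 23 - ((-134 + 12) + (-5 - 1*12)) = 23 - (-122 + (-5 - 12)) = 23 - (-122 - 17) = 23 - 1*(-139) = 23 + 139 = 162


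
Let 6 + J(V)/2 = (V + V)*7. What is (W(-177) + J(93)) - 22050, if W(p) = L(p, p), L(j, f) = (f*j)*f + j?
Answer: -5564868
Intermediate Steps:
L(j, f) = j + j*f² (L(j, f) = j*f² + j = j + j*f²)
W(p) = p*(1 + p²)
J(V) = -12 + 28*V (J(V) = -12 + 2*((V + V)*7) = -12 + 2*((2*V)*7) = -12 + 2*(14*V) = -12 + 28*V)
(W(-177) + J(93)) - 22050 = ((-177 + (-177)³) + (-12 + 28*93)) - 22050 = ((-177 - 5545233) + (-12 + 2604)) - 22050 = (-5545410 + 2592) - 22050 = -5542818 - 22050 = -5564868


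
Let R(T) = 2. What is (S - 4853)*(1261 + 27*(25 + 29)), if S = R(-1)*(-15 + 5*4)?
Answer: -13168117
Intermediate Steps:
S = 10 (S = 2*(-15 + 5*4) = 2*(-15 + 20) = 2*5 = 10)
(S - 4853)*(1261 + 27*(25 + 29)) = (10 - 4853)*(1261 + 27*(25 + 29)) = -4843*(1261 + 27*54) = -4843*(1261 + 1458) = -4843*2719 = -13168117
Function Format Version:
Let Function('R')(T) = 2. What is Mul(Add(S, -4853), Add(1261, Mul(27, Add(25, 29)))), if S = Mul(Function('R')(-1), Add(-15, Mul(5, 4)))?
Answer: -13168117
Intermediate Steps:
S = 10 (S = Mul(2, Add(-15, Mul(5, 4))) = Mul(2, Add(-15, 20)) = Mul(2, 5) = 10)
Mul(Add(S, -4853), Add(1261, Mul(27, Add(25, 29)))) = Mul(Add(10, -4853), Add(1261, Mul(27, Add(25, 29)))) = Mul(-4843, Add(1261, Mul(27, 54))) = Mul(-4843, Add(1261, 1458)) = Mul(-4843, 2719) = -13168117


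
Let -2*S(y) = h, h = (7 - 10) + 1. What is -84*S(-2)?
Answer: -84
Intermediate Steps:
h = -2 (h = -3 + 1 = -2)
S(y) = 1 (S(y) = -½*(-2) = 1)
-84*S(-2) = -84*1 = -84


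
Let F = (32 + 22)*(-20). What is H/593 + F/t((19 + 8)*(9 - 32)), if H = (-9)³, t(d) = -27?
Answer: 22991/593 ≈ 38.771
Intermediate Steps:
H = -729
F = -1080 (F = 54*(-20) = -1080)
H/593 + F/t((19 + 8)*(9 - 32)) = -729/593 - 1080/(-27) = -729*1/593 - 1080*(-1/27) = -729/593 + 40 = 22991/593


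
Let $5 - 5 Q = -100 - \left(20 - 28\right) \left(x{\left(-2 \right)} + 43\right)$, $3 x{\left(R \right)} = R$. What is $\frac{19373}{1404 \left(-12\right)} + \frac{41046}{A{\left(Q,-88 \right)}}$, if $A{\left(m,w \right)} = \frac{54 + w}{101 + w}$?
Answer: $- \frac{4495358893}{286416} \approx -15695.0$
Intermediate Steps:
$x{\left(R \right)} = \frac{R}{3}$
$Q = - \frac{701}{15}$ ($Q = 1 - \frac{-100 - \left(20 - 28\right) \left(\frac{1}{3} \left(-2\right) + 43\right)}{5} = 1 - \frac{-100 - - 8 \left(- \frac{2}{3} + 43\right)}{5} = 1 - \frac{-100 - \left(-8\right) \frac{127}{3}}{5} = 1 - \frac{-100 - - \frac{1016}{3}}{5} = 1 - \frac{-100 + \frac{1016}{3}}{5} = 1 - \frac{716}{15} = - \frac{701}{15} \approx -46.733$)
$A{\left(m,w \right)} = \frac{54 + w}{101 + w}$
$\frac{19373}{1404 \left(-12\right)} + \frac{41046}{A{\left(Q,-88 \right)}} = \frac{19373}{1404 \left(-12\right)} + \frac{41046}{\frac{1}{101 - 88} \left(54 - 88\right)} = \frac{19373}{-16848} + \frac{41046}{\frac{1}{13} \left(-34\right)} = 19373 \left(- \frac{1}{16848}\right) + \frac{41046}{\frac{1}{13} \left(-34\right)} = - \frac{19373}{16848} + \frac{41046}{- \frac{34}{13}} = - \frac{19373}{16848} + 41046 \left(- \frac{13}{34}\right) = - \frac{19373}{16848} - \frac{266799}{17} = - \frac{4495358893}{286416}$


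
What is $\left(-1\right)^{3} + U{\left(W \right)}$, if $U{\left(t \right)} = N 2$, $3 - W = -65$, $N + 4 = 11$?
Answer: $13$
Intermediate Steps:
$N = 7$ ($N = -4 + 11 = 7$)
$W = 68$ ($W = 3 - -65 = 3 + 65 = 68$)
$U{\left(t \right)} = 14$ ($U{\left(t \right)} = 7 \cdot 2 = 14$)
$\left(-1\right)^{3} + U{\left(W \right)} = \left(-1\right)^{3} + 14 = -1 + 14 = 13$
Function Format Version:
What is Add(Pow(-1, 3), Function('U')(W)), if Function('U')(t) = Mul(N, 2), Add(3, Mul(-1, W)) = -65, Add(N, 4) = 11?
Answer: 13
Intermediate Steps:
N = 7 (N = Add(-4, 11) = 7)
W = 68 (W = Add(3, Mul(-1, -65)) = Add(3, 65) = 68)
Function('U')(t) = 14 (Function('U')(t) = Mul(7, 2) = 14)
Add(Pow(-1, 3), Function('U')(W)) = Add(Pow(-1, 3), 14) = Add(-1, 14) = 13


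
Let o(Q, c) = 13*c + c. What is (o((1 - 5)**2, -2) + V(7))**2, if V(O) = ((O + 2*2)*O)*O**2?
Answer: 14025025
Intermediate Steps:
o(Q, c) = 14*c
V(O) = O**3*(4 + O) (V(O) = ((O + 4)*O)*O**2 = ((4 + O)*O)*O**2 = (O*(4 + O))*O**2 = O**3*(4 + O))
(o((1 - 5)**2, -2) + V(7))**2 = (14*(-2) + 7**3*(4 + 7))**2 = (-28 + 343*11)**2 = (-28 + 3773)**2 = 3745**2 = 14025025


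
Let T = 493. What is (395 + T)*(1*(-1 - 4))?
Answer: -4440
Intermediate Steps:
(395 + T)*(1*(-1 - 4)) = (395 + 493)*(1*(-1 - 4)) = 888*(1*(-5)) = 888*(-5) = -4440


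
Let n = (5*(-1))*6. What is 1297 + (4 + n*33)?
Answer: 311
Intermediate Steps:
n = -30 (n = -5*6 = -30)
1297 + (4 + n*33) = 1297 + (4 - 30*33) = 1297 + (4 - 990) = 1297 - 986 = 311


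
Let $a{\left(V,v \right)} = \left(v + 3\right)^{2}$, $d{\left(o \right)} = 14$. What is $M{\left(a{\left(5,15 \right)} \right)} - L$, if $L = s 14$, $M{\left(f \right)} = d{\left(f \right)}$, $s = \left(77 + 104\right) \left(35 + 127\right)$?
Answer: $-410494$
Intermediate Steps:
$s = 29322$ ($s = 181 \cdot 162 = 29322$)
$a{\left(V,v \right)} = \left(3 + v\right)^{2}$
$M{\left(f \right)} = 14$
$L = 410508$ ($L = 29322 \cdot 14 = 410508$)
$M{\left(a{\left(5,15 \right)} \right)} - L = 14 - 410508 = -410494$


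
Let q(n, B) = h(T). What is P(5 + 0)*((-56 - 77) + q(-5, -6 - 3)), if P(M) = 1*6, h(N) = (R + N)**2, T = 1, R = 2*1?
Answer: -744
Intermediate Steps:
R = 2
h(N) = (2 + N)**2
q(n, B) = 9 (q(n, B) = (2 + 1)**2 = 3**2 = 9)
P(M) = 6
P(5 + 0)*((-56 - 77) + q(-5, -6 - 3)) = 6*((-56 - 77) + 9) = 6*(-133 + 9) = 6*(-124) = -744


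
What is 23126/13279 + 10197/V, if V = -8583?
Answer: 21028165/37991219 ≈ 0.55350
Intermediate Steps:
23126/13279 + 10197/V = 23126/13279 + 10197/(-8583) = 23126*(1/13279) + 10197*(-1/8583) = 23126/13279 - 3399/2861 = 21028165/37991219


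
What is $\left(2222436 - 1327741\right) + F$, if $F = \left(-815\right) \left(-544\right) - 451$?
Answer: $1337604$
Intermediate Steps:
$F = 442909$ ($F = 443360 - 451 = 442909$)
$\left(2222436 - 1327741\right) + F = \left(2222436 - 1327741\right) + 442909 = 894695 + 442909 = 1337604$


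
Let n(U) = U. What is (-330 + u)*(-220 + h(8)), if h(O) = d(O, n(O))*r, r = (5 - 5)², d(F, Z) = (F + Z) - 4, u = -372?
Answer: 154440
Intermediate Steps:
d(F, Z) = -4 + F + Z
r = 0 (r = 0² = 0)
h(O) = 0 (h(O) = (-4 + O + O)*0 = (-4 + 2*O)*0 = 0)
(-330 + u)*(-220 + h(8)) = (-330 - 372)*(-220 + 0) = -702*(-220) = 154440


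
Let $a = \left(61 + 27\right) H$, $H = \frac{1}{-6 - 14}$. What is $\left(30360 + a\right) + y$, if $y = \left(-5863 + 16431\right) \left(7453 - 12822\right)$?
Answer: $- \frac{283546182}{5} \approx -5.6709 \cdot 10^{7}$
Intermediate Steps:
$H = - \frac{1}{20}$ ($H = \frac{1}{-20} = - \frac{1}{20} \approx -0.05$)
$y = -56739592$ ($y = 10568 \left(-5369\right) = -56739592$)
$a = - \frac{22}{5}$ ($a = \left(61 + 27\right) \left(- \frac{1}{20}\right) = 88 \left(- \frac{1}{20}\right) = - \frac{22}{5} \approx -4.4$)
$\left(30360 + a\right) + y = \left(30360 - \frac{22}{5}\right) - 56739592 = \frac{151778}{5} - 56739592 = - \frac{283546182}{5}$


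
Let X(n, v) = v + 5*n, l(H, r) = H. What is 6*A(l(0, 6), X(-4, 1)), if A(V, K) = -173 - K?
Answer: -924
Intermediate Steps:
6*A(l(0, 6), X(-4, 1)) = 6*(-173 - (1 + 5*(-4))) = 6*(-173 - (1 - 20)) = 6*(-173 - 1*(-19)) = 6*(-173 + 19) = 6*(-154) = -924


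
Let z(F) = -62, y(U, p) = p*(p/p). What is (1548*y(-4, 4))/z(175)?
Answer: -3096/31 ≈ -99.871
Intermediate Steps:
y(U, p) = p (y(U, p) = p*1 = p)
(1548*y(-4, 4))/z(175) = (1548*4)/(-62) = 6192*(-1/62) = -3096/31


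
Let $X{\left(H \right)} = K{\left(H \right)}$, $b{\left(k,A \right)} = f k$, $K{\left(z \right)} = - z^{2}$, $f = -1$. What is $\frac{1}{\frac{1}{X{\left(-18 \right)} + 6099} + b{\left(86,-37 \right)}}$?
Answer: $- \frac{5775}{496649} \approx -0.011628$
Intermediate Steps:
$b{\left(k,A \right)} = - k$
$X{\left(H \right)} = - H^{2}$
$\frac{1}{\frac{1}{X{\left(-18 \right)} + 6099} + b{\left(86,-37 \right)}} = \frac{1}{\frac{1}{- \left(-18\right)^{2} + 6099} - 86} = \frac{1}{\frac{1}{\left(-1\right) 324 + 6099} - 86} = \frac{1}{\frac{1}{-324 + 6099} - 86} = \frac{1}{\frac{1}{5775} - 86} = \frac{1}{- \frac{496649}{5775}} = - \frac{5775}{496649}$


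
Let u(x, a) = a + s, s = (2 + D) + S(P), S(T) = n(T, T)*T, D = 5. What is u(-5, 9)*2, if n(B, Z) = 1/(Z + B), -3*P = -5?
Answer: 33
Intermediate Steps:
P = 5/3 (P = -1/3*(-5) = 5/3 ≈ 1.6667)
n(B, Z) = 1/(B + Z)
S(T) = 1/2 (S(T) = T/(T + T) = T/((2*T)) = (1/(2*T))*T = 1/2)
s = 15/2 (s = (2 + 5) + 1/2 = 7 + 1/2 = 15/2 ≈ 7.5000)
u(x, a) = 15/2 + a (u(x, a) = a + 15/2 = 15/2 + a)
u(-5, 9)*2 = (15/2 + 9)*2 = (33/2)*2 = 33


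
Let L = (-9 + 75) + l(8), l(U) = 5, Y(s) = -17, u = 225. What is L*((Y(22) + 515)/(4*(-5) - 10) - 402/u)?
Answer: -97909/75 ≈ -1305.5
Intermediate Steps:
L = 71 (L = (-9 + 75) + 5 = 66 + 5 = 71)
L*((Y(22) + 515)/(4*(-5) - 10) - 402/u) = 71*((-17 + 515)/(4*(-5) - 10) - 402/225) = 71*(498/(-20 - 10) - 402*1/225) = 71*(498/(-30) - 134/75) = 71*(498*(-1/30) - 134/75) = 71*(-83/5 - 134/75) = 71*(-1379/75) = -97909/75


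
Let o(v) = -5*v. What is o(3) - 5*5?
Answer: -40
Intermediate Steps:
o(3) - 5*5 = -5*3 - 5*5 = -15 - 25 = -40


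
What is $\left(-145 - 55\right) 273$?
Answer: $-54600$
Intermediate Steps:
$\left(-145 - 55\right) 273 = \left(-200\right) 273 = -54600$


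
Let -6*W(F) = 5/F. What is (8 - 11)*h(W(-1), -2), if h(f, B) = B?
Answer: 6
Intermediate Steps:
W(F) = -5/(6*F)
(8 - 11)*h(W(-1), -2) = (8 - 11)*(-2) = -3*(-2) = 6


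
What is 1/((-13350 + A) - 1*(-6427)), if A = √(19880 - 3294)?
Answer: -6923/47911343 - √16586/47911343 ≈ -0.00014718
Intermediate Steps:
A = √16586 ≈ 128.79
1/((-13350 + A) - 1*(-6427)) = 1/((-13350 + √16586) - 1*(-6427)) = 1/((-13350 + √16586) + 6427) = 1/(-6923 + √16586)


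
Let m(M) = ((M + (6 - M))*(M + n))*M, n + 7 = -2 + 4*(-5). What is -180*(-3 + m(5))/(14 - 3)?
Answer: 130140/11 ≈ 11831.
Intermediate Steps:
n = -29 (n = -7 + (-2 + 4*(-5)) = -7 + (-2 - 20) = -7 - 22 = -29)
m(M) = M*(-174 + 6*M) (m(M) = ((M + (6 - M))*(M - 29))*M = (6*(-29 + M))*M = (-174 + 6*M)*M = M*(-174 + 6*M))
-180*(-3 + m(5))/(14 - 3) = -180*(-3 + 6*5*(-29 + 5))/(14 - 3) = -180*(-3 + 6*5*(-24))/11 = -180*(-3 - 720)/11 = -(-130140)/11 = -180*(-723/11) = 130140/11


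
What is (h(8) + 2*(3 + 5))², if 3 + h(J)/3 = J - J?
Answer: 49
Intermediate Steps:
h(J) = -9 (h(J) = -9 + 3*(J - J) = -9 + 3*0 = -9 + 0 = -9)
(h(8) + 2*(3 + 5))² = (-9 + 2*(3 + 5))² = (-9 + 2*8)² = (-9 + 16)² = 7² = 49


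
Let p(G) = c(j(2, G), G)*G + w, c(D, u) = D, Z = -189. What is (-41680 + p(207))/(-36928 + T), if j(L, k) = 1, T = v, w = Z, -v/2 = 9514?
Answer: 20831/27978 ≈ 0.74455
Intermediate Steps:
v = -19028 (v = -2*9514 = -19028)
w = -189
T = -19028
p(G) = -189 + G (p(G) = 1*G - 189 = G - 189 = -189 + G)
(-41680 + p(207))/(-36928 + T) = (-41680 + (-189 + 207))/(-36928 - 19028) = (-41680 + 18)/(-55956) = -41662*(-1/55956) = 20831/27978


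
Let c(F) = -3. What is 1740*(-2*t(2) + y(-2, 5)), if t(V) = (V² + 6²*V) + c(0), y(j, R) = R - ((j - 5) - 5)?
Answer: -224460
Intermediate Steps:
y(j, R) = 10 + R - j (y(j, R) = R - ((-5 + j) - 5) = R - (-10 + j) = R + (10 - j) = 10 + R - j)
t(V) = -3 + V² + 36*V (t(V) = (V² + 6²*V) - 3 = (V² + 36*V) - 3 = -3 + V² + 36*V)
1740*(-2*t(2) + y(-2, 5)) = 1740*(-2*(-3 + 2² + 36*2) + (10 + 5 - 1*(-2))) = 1740*(-2*(-3 + 4 + 72) + (10 + 5 + 2)) = 1740*(-2*73 + 17) = 1740*(-146 + 17) = 1740*(-129) = -224460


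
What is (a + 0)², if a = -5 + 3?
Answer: 4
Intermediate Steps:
a = -2
(a + 0)² = (-2 + 0)² = (-2)² = 4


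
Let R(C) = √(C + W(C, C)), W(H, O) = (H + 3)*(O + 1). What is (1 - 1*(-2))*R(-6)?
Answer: 9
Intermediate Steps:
W(H, O) = (1 + O)*(3 + H) (W(H, O) = (3 + H)*(1 + O) = (1 + O)*(3 + H))
R(C) = √(3 + C² + 5*C) (R(C) = √(C + (3 + C + 3*C + C*C)) = √(C + (3 + C + 3*C + C²)) = √(C + (3 + C² + 4*C)) = √(3 + C² + 5*C))
(1 - 1*(-2))*R(-6) = (1 - 1*(-2))*√(3 + (-6)² + 5*(-6)) = (1 + 2)*√(3 + 36 - 30) = 3*√9 = 3*3 = 9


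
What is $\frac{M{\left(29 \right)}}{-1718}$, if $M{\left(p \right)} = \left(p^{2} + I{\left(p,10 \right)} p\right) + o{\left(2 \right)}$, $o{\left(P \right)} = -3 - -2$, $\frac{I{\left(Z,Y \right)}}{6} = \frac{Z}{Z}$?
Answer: $- \frac{507}{859} \approx -0.59022$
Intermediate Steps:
$I{\left(Z,Y \right)} = 6$ ($I{\left(Z,Y \right)} = 6 \frac{Z}{Z} = 6 \cdot 1 = 6$)
$o{\left(P \right)} = -1$ ($o{\left(P \right)} = -3 + 2 = -1$)
$M{\left(p \right)} = -1 + p^{2} + 6 p$ ($M{\left(p \right)} = \left(p^{2} + 6 p\right) - 1 = -1 + p^{2} + 6 p$)
$\frac{M{\left(29 \right)}}{-1718} = \frac{-1 + 29^{2} + 6 \cdot 29}{-1718} = \left(-1 + 841 + 174\right) \left(- \frac{1}{1718}\right) = 1014 \left(- \frac{1}{1718}\right) = - \frac{507}{859}$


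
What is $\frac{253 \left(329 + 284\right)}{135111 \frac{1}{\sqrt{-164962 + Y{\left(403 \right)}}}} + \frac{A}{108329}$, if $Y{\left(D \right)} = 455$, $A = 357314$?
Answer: $\frac{357314}{108329} + \frac{155089 i \sqrt{164507}}{135111} \approx 3.2984 + 465.57 i$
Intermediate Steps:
$\frac{253 \left(329 + 284\right)}{135111 \frac{1}{\sqrt{-164962 + Y{\left(403 \right)}}}} + \frac{A}{108329} = \frac{253 \left(329 + 284\right)}{135111 \frac{1}{\sqrt{-164962 + 455}}} + \frac{357314}{108329} = \frac{253 \cdot 613}{135111 \frac{1}{\sqrt{-164507}}} + 357314 \cdot \frac{1}{108329} = \frac{155089}{135111 \frac{1}{i \sqrt{164507}}} + \frac{357314}{108329} = \frac{155089}{135111 \left(- \frac{i \sqrt{164507}}{164507}\right)} + \frac{357314}{108329} = \frac{155089}{\left(- \frac{135111}{164507}\right) i \sqrt{164507}} + \frac{357314}{108329} = 155089 \frac{i \sqrt{164507}}{135111} + \frac{357314}{108329} = \frac{155089 i \sqrt{164507}}{135111} + \frac{357314}{108329} = \frac{357314}{108329} + \frac{155089 i \sqrt{164507}}{135111}$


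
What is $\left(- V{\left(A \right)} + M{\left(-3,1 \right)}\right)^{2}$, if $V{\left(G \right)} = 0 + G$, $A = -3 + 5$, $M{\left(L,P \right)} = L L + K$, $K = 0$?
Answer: $49$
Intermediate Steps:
$M{\left(L,P \right)} = L^{2}$ ($M{\left(L,P \right)} = L L + 0 = L^{2} + 0 = L^{2}$)
$A = 2$
$V{\left(G \right)} = G$
$\left(- V{\left(A \right)} + M{\left(-3,1 \right)}\right)^{2} = \left(\left(-1\right) 2 + \left(-3\right)^{2}\right)^{2} = \left(-2 + 9\right)^{2} = 7^{2} = 49$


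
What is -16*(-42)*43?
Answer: 28896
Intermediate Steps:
-16*(-42)*43 = 672*43 = 28896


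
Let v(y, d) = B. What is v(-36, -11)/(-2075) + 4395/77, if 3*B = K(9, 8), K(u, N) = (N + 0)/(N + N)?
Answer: 54717673/958650 ≈ 57.078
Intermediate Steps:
K(u, N) = 1/2 (K(u, N) = N/((2*N)) = N*(1/(2*N)) = 1/2)
B = 1/6 (B = (1/3)*(1/2) = 1/6 ≈ 0.16667)
v(y, d) = 1/6
v(-36, -11)/(-2075) + 4395/77 = (1/6)/(-2075) + 4395/77 = (1/6)*(-1/2075) + 4395*(1/77) = -1/12450 + 4395/77 = 54717673/958650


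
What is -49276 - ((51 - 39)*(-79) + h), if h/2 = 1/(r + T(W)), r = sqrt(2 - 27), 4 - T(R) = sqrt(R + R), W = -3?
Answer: 2*(120820 - 96657*I - 24164*sqrt(6))/(-5 + sqrt(6) + 4*I) ≈ -48328.0 + 0.22666*I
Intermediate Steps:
T(R) = 4 - sqrt(2)*sqrt(R) (T(R) = 4 - sqrt(R + R) = 4 - sqrt(2*R) = 4 - sqrt(2)*sqrt(R))
r = 5*I (r = sqrt(-25) = 5*I ≈ 5.0*I)
h = 2/(4 + 5*I - I*sqrt(6)) (h = 2/(5*I + (4 - sqrt(2)*sqrt(-3))) = 2/(5*I + (4 - sqrt(2)*I*sqrt(3))) = 2/(5*I + (4 - I*sqrt(6))) = 2/(4 + 5*I - I*sqrt(6)) ≈ 0.35547 - 0.22666*I)
-49276 - ((51 - 39)*(-79) + h) = -49276 - ((51 - 39)*(-79) + 2/(4 + 5*I - I*sqrt(6))) = -49276 - (12*(-79) + 2/(4 + 5*I - I*sqrt(6))) = -49276 - (-948 + 2/(4 + 5*I - I*sqrt(6))) = -49276 + (948 - 2/(4 + 5*I - I*sqrt(6))) = -48328 - 2/(4 + 5*I - I*sqrt(6))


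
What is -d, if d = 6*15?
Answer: -90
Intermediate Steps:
d = 90
-d = -1*90 = -90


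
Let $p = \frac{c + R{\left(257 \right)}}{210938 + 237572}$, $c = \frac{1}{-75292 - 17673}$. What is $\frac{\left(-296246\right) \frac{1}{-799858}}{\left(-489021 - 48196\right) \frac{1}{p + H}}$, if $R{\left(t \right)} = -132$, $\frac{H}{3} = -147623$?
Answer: $\frac{2735201874551138784913}{8958272079784791714950} \approx 0.30533$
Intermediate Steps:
$H = -442869$ ($H = 3 \left(-147623\right) = -442869$)
$c = - \frac{1}{92965}$ ($c = \frac{1}{-92965} = - \frac{1}{92965} \approx -1.0757 \cdot 10^{-5}$)
$p = - \frac{12271381}{41695732150}$ ($p = \frac{- \frac{1}{92965} - 132}{210938 + 237572} = - \frac{12271381}{92965 \cdot 448510} = \left(- \frac{12271381}{92965}\right) \frac{1}{448510} = - \frac{12271381}{41695732150} \approx -0.00029431$)
$\frac{\left(-296246\right) \frac{1}{-799858}}{\left(-489021 - 48196\right) \frac{1}{p + H}} = \frac{\left(-296246\right) \frac{1}{-799858}}{\left(-489021 - 48196\right) \frac{1}{- \frac{12271381}{41695732150} - 442869}} = \frac{\left(-296246\right) \left(- \frac{1}{799858}\right)}{\left(-537217\right) \frac{1}{- \frac{18465747213809731}{41695732150}}} = \frac{148123}{399929 \left(\left(-537217\right) \left(- \frac{41695732150}{18465747213809731}\right)\right)} = \frac{148123}{399929 \cdot \frac{22399656138426550}{18465747213809731}} = \frac{148123}{399929} \cdot \frac{18465747213809731}{22399656138426550} = \frac{2735201874551138784913}{8958272079784791714950}$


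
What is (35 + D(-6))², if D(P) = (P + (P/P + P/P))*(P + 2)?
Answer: 2601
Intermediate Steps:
D(P) = (2 + P)² (D(P) = (P + (1 + 1))*(2 + P) = (P + 2)*(2 + P) = (2 + P)*(2 + P) = (2 + P)²)
(35 + D(-6))² = (35 + (4 + (-6)² + 4*(-6)))² = (35 + (4 + 36 - 24))² = (35 + 16)² = 51² = 2601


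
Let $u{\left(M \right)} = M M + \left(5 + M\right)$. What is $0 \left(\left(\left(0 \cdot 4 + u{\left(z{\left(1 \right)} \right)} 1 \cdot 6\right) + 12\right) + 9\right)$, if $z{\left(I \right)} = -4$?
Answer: $0$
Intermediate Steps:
$u{\left(M \right)} = 5 + M + M^{2}$ ($u{\left(M \right)} = M^{2} + \left(5 + M\right) = 5 + M + M^{2}$)
$0 \left(\left(\left(0 \cdot 4 + u{\left(z{\left(1 \right)} \right)} 1 \cdot 6\right) + 12\right) + 9\right) = 0 \left(\left(\left(0 \cdot 4 + \left(5 - 4 + \left(-4\right)^{2}\right) 1 \cdot 6\right) + 12\right) + 9\right) = 0 \left(\left(\left(0 + \left(5 - 4 + 16\right) 1 \cdot 6\right) + 12\right) + 9\right) = 0 \left(\left(\left(0 + 17 \cdot 1 \cdot 6\right) + 12\right) + 9\right) = 0 \left(\left(\left(0 + 17 \cdot 6\right) + 12\right) + 9\right) = 0 \left(\left(\left(0 + 102\right) + 12\right) + 9\right) = 0 \left(\left(102 + 12\right) + 9\right) = 0 \left(114 + 9\right) = 0 \cdot 123 = 0$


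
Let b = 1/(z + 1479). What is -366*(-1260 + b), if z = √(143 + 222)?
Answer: 504295713423/1093538 + 183*√365/1093538 ≈ 4.6116e+5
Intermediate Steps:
z = √365 ≈ 19.105
b = 1/(1479 + √365) (b = 1/(√365 + 1479) = 1/(1479 + √365) ≈ 0.00066751)
-366*(-1260 + b) = -366*(-1260 + (1479/2187076 - √365/2187076)) = -366*(-2755714281/2187076 - √365/2187076) = 504295713423/1093538 + 183*√365/1093538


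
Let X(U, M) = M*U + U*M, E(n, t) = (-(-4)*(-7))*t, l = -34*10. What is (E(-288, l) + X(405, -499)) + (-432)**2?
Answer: -208046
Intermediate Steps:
l = -340
E(n, t) = -28*t (E(n, t) = (-4*7)*t = -28*t)
X(U, M) = 2*M*U (X(U, M) = M*U + M*U = 2*M*U)
(E(-288, l) + X(405, -499)) + (-432)**2 = (-28*(-340) + 2*(-499)*405) + (-432)**2 = (9520 - 404190) + 186624 = -394670 + 186624 = -208046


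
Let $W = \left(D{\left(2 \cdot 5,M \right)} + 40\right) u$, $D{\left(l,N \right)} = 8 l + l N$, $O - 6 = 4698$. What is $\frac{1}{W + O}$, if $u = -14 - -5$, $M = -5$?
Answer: $\frac{1}{4074} \approx 0.00024546$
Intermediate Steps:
$O = 4704$ ($O = 6 + 4698 = 4704$)
$D{\left(l,N \right)} = 8 l + N l$
$u = -9$ ($u = -14 + 5 = -9$)
$W = -630$ ($W = \left(2 \cdot 5 \left(8 - 5\right) + 40\right) \left(-9\right) = \left(10 \cdot 3 + 40\right) \left(-9\right) = \left(30 + 40\right) \left(-9\right) = 70 \left(-9\right) = -630$)
$\frac{1}{W + O} = \frac{1}{-630 + 4704} = \frac{1}{4074}$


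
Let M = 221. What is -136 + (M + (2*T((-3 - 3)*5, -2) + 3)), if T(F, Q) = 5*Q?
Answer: 68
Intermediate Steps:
-136 + (M + (2*T((-3 - 3)*5, -2) + 3)) = -136 + (221 + (2*(5*(-2)) + 3)) = -136 + (221 + (2*(-10) + 3)) = -136 + (221 + (-20 + 3)) = -136 + (221 - 17) = -136 + 204 = 68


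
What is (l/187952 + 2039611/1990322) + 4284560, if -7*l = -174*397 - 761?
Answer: 801395016568604953/187042500272 ≈ 4.2846e+6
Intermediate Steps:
l = 9977 (l = -(-174*397 - 761)/7 = -(-69078 - 761)/7 = -⅐*(-69839) = 9977)
(l/187952 + 2039611/1990322) + 4284560 = (9977/187952 + 2039611/1990322) + 4284560 = 201603204633/187042500272 + 4284560 = 801395016568604953/187042500272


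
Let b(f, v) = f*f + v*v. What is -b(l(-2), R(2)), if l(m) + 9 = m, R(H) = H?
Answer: -125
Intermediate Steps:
l(m) = -9 + m
b(f, v) = f**2 + v**2
-b(l(-2), R(2)) = -((-9 - 2)**2 + 2**2) = -((-11)**2 + 4) = -(121 + 4) = -1*125 = -125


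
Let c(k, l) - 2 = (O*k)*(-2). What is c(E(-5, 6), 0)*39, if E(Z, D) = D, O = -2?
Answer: 1014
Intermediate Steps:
c(k, l) = 2 + 4*k (c(k, l) = 2 - 2*k*(-2) = 2 + 4*k)
c(E(-5, 6), 0)*39 = (2 + 4*6)*39 = (2 + 24)*39 = 26*39 = 1014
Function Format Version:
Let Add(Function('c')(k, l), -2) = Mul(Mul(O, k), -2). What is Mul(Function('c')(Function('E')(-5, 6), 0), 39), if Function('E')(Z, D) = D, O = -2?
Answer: 1014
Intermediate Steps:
Function('c')(k, l) = Add(2, Mul(4, k)) (Function('c')(k, l) = Add(2, Mul(Mul(-2, k), -2)) = Add(2, Mul(4, k)))
Mul(Function('c')(Function('E')(-5, 6), 0), 39) = Mul(Add(2, Mul(4, 6)), 39) = Mul(Add(2, 24), 39) = Mul(26, 39) = 1014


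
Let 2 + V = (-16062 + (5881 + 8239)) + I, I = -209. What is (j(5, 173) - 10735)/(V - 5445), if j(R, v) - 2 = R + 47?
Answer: 10681/7598 ≈ 1.4058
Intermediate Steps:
j(R, v) = 49 + R (j(R, v) = 2 + (R + 47) = 2 + (47 + R) = 49 + R)
V = -2153 (V = -2 + ((-16062 + (5881 + 8239)) - 209) = -2 + ((-16062 + 14120) - 209) = -2 + (-1942 - 209) = -2 - 2151 = -2153)
(j(5, 173) - 10735)/(V - 5445) = ((49 + 5) - 10735)/(-2153 - 5445) = (54 - 10735)/(-7598) = -10681*(-1/7598) = 10681/7598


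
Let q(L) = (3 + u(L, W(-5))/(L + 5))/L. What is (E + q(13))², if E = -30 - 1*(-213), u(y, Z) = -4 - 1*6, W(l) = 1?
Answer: 459373489/13689 ≈ 33558.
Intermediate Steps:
u(y, Z) = -10 (u(y, Z) = -4 - 6 = -10)
E = 183 (E = -30 + 213 = 183)
q(L) = (3 - 10/(5 + L))/L (q(L) = (3 - 10/(L + 5))/L = (3 - 10/(5 + L))/L)
(E + q(13))² = (183 + (5 + 3*13)/(13*(5 + 13)))² = (183 + (1/13)*(5 + 39)/18)² = (183 + (1/13)*(1/18)*44)² = (183 + 22/117)² = (21433/117)² = 459373489/13689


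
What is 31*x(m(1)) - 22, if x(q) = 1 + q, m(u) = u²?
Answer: 40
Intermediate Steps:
31*x(m(1)) - 22 = 31*(1 + 1²) - 22 = 31*(1 + 1) - 22 = 31*2 - 22 = 62 - 22 = 40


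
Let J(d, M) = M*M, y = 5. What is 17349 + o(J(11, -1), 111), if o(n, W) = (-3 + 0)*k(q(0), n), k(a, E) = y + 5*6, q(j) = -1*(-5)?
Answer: 17244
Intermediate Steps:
q(j) = 5
J(d, M) = M²
k(a, E) = 35 (k(a, E) = 5 + 5*6 = 5 + 30 = 35)
o(n, W) = -105 (o(n, W) = (-3 + 0)*35 = -3*35 = -105)
17349 + o(J(11, -1), 111) = 17349 - 105 = 17244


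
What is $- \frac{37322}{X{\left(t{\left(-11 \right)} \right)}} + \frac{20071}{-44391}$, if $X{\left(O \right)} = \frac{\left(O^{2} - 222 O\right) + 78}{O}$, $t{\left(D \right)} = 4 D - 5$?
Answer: $\frac{80913195851}{592930587} \approx 136.46$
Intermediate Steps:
$t{\left(D \right)} = -5 + 4 D$
$X{\left(O \right)} = \frac{78 + O^{2} - 222 O}{O}$
$- \frac{37322}{X{\left(t{\left(-11 \right)} \right)}} + \frac{20071}{-44391} = - \frac{37322}{-222 + \left(-5 + 4 \left(-11\right)\right) + \frac{78}{-5 + 4 \left(-11\right)}} + \frac{20071}{-44391} = - \frac{37322}{-222 - 49 + \frac{78}{-5 - 44}} + 20071 \left(- \frac{1}{44391}\right) = - \frac{37322}{-222 - 49 + \frac{78}{-49}} - \frac{20071}{44391} = - \frac{37322}{-222 - 49 + 78 \left(- \frac{1}{49}\right)} - \frac{20071}{44391} = - \frac{37322}{-222 - 49 - \frac{78}{49}} - \frac{20071}{44391} = - \frac{37322}{- \frac{13357}{49}} - \frac{20071}{44391} = \left(-37322\right) \left(- \frac{49}{13357}\right) - \frac{20071}{44391} = \frac{1828778}{13357} - \frac{20071}{44391} = \frac{80913195851}{592930587}$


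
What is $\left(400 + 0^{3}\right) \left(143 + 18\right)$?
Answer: $64400$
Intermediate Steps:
$\left(400 + 0^{3}\right) \left(143 + 18\right) = \left(400 + 0\right) 161 = 400 \cdot 161 = 64400$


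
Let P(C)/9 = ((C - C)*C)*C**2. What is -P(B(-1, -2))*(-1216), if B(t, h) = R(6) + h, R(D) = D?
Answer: 0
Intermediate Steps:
B(t, h) = 6 + h
P(C) = 0 (P(C) = 9*(((C - C)*C)*C**2) = 9*((0*C)*C**2) = 9*(0*C**2) = 9*0 = 0)
-P(B(-1, -2))*(-1216) = -0*(-1216) = -1*0 = 0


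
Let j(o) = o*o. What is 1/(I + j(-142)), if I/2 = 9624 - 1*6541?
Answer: 1/26330 ≈ 3.7980e-5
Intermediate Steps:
j(o) = o²
I = 6166 (I = 2*(9624 - 1*6541) = 2*(9624 - 6541) = 2*3083 = 6166)
1/(I + j(-142)) = 1/(6166 + (-142)²) = 1/(6166 + 20164) = 1/26330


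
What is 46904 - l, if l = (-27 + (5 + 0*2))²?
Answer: 46420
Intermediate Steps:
l = 484 (l = (-27 + (5 + 0))² = (-27 + 5)² = (-22)² = 484)
46904 - l = 46904 - 1*484 = 46904 - 484 = 46420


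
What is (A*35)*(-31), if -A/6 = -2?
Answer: -13020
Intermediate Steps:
A = 12 (A = -6*(-2) = 12)
(A*35)*(-31) = (12*35)*(-31) = 420*(-31) = -13020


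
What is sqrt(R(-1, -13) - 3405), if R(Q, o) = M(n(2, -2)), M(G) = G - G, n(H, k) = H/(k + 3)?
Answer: I*sqrt(3405) ≈ 58.352*I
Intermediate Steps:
n(H, k) = H/(3 + k)
M(G) = 0
R(Q, o) = 0
sqrt(R(-1, -13) - 3405) = sqrt(0 - 3405) = sqrt(-3405) = I*sqrt(3405)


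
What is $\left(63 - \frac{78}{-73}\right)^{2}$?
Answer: $\frac{21874329}{5329} \approx 4104.8$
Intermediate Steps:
$\left(63 - \frac{78}{-73}\right)^{2} = \left(63 - - \frac{78}{73}\right)^{2} = \left(63 + \frac{78}{73}\right)^{2} = \left(\frac{4677}{73}\right)^{2} = \frac{21874329}{5329}$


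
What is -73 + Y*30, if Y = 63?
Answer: 1817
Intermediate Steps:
-73 + Y*30 = -73 + 63*30 = -73 + 1890 = 1817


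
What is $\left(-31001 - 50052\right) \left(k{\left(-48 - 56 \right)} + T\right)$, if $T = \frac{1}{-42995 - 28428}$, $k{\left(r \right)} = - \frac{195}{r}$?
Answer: $- \frac{86835077861}{571384} \approx -1.5197 \cdot 10^{5}$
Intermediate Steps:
$T = - \frac{1}{71423}$ ($T = \frac{1}{-71423} = - \frac{1}{71423} \approx -1.4001 \cdot 10^{-5}$)
$\left(-31001 - 50052\right) \left(k{\left(-48 - 56 \right)} + T\right) = \left(-31001 - 50052\right) \left(- \frac{195}{-48 - 56} - \frac{1}{71423}\right) = - 81053 \left(- \frac{195}{-104} - \frac{1}{71423}\right) = - 81053 \left(\left(-195\right) \left(- \frac{1}{104}\right) - \frac{1}{71423}\right) = - 81053 \left(\frac{15}{8} - \frac{1}{71423}\right) = \left(-81053\right) \frac{1071337}{571384} = - \frac{86835077861}{571384}$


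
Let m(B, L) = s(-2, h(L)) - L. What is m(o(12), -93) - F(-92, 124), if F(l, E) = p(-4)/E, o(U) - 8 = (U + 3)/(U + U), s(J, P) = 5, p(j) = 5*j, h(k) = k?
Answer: 3043/31 ≈ 98.161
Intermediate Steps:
o(U) = 8 + (3 + U)/(2*U) (o(U) = 8 + (U + 3)/(U + U) = 8 + (3 + U)/((2*U)) = 8 + (3 + U)*(1/(2*U)) = 8 + (3 + U)/(2*U))
F(l, E) = -20/E (F(l, E) = (5*(-4))/E = -20/E)
m(B, L) = 5 - L
m(o(12), -93) - F(-92, 124) = (5 - 1*(-93)) - (-20)/124 = (5 + 93) - (-20)/124 = 98 - 1*(-5/31) = 98 + 5/31 = 3043/31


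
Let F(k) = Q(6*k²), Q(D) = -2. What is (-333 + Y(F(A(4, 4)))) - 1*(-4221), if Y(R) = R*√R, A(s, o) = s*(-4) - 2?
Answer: 3888 - 2*I*√2 ≈ 3888.0 - 2.8284*I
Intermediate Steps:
A(s, o) = -2 - 4*s (A(s, o) = -4*s - 2 = -2 - 4*s)
F(k) = -2
Y(R) = R^(3/2)
(-333 + Y(F(A(4, 4)))) - 1*(-4221) = (-333 + (-2)^(3/2)) - 1*(-4221) = (-333 - 2*I*√2) + 4221 = 3888 - 2*I*√2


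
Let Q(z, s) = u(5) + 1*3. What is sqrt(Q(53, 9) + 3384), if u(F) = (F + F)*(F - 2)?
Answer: sqrt(3417) ≈ 58.455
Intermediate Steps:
u(F) = 2*F*(-2 + F) (u(F) = (2*F)*(-2 + F) = 2*F*(-2 + F))
Q(z, s) = 33 (Q(z, s) = 2*5*(-2 + 5) + 1*3 = 2*5*3 + 3 = 30 + 3 = 33)
sqrt(Q(53, 9) + 3384) = sqrt(33 + 3384) = sqrt(3417)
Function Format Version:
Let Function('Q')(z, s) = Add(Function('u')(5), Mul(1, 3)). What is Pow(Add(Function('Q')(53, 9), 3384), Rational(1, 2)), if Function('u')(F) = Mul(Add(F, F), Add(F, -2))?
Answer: Pow(3417, Rational(1, 2)) ≈ 58.455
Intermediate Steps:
Function('u')(F) = Mul(2, F, Add(-2, F)) (Function('u')(F) = Mul(Mul(2, F), Add(-2, F)) = Mul(2, F, Add(-2, F)))
Function('Q')(z, s) = 33 (Function('Q')(z, s) = Add(Mul(2, 5, Add(-2, 5)), Mul(1, 3)) = Add(Mul(2, 5, 3), 3) = Add(30, 3) = 33)
Pow(Add(Function('Q')(53, 9), 3384), Rational(1, 2)) = Pow(Add(33, 3384), Rational(1, 2)) = Pow(3417, Rational(1, 2))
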